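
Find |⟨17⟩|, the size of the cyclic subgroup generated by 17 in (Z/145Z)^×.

Since 17 ∈ (Z/145Z)^×, its order divides φ(145) = φ(5·29) = (5−1)·(29−1) = 4·28 = 112 = 2^4 · 7.
Divisors of 112: 1, 2, 4, 7, 8, 14, 16, 28, 56, 112.
Evaluate successive powers at the divisors of 112:
17^1 ≡ 17 (mod 145)
17^2 ≡ 144 (mod 145)
17^4 ≡ 1 (mod 145) ✓
Hence ord(17) = 4.

4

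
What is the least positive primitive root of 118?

φ(118) = φ(2)·φ(59) = 1·58 = 58 = 2 · 29.
g is a primitive root iff g^(58/q) ≢ 1 (mod 118) for each prime q ∈ {2, 29}.
g = 2: gcd(2, 118) = 2 > 1, not a unit — skip.
g = 3: 3^29 ≡ 1 — hits 1, so not a primitive root.
g = 4: gcd(4, 118) = 2 > 1, not a unit — skip.
g = 5: 5^29 ≡ 1 — hits 1, so not a primitive root.
g = 6: gcd(6, 118) = 2 > 1, not a unit — skip.
g = 7: 7^29 ≡ 1 — hits 1, so not a primitive root.
g = 8: gcd(8, 118) = 2 > 1, not a unit — skip.
g = 9: 9^29 ≡ 1 — hits 1, so not a primitive root.
g = 10: gcd(10, 118) = 2 > 1, not a unit — skip.
g = 11: 11^29 ≡ 117; 11^2 ≡ 3 — none is 1, so 11 is a primitive root.
Hence the least primitive root of 118 is 11.

11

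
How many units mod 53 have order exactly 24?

0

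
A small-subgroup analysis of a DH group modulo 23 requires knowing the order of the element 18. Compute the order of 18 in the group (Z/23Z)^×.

11

Since 18 ∈ (Z/23Z)^×, its order divides φ(23) = 23 − 1 = 22 = 2 · 11.
Divisors of 22: 1, 2, 11, 22.
Evaluate successive powers at the divisors of 22:
18^1 ≡ 18 (mod 23)
18^2 ≡ 2 (mod 23)
18^11 ≡ 1 (mod 23) ✓
Therefore the multiplicative order of 18 modulo 23 is 11.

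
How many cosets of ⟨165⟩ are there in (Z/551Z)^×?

By Lagrange's theorem, ord_551(165) divides φ(551) = φ(19·29) = (19−1)·(29−1) = 18·28 = 504 = 2^3 · 3^2 · 7.
Divisors of 504: 1, 2, 3, 4, 6, 7, 8, 9, 12, 14, 18, 21, 24, 28, 36, 42, 56, 63, 72, 84, 126, 168, 252, 504.
Evaluate successive powers at the divisors of 504:
165^1 ≡ 165 (mod 551)
165^2 ≡ 226 (mod 551)
165^3 ≡ 373 (mod 551)
165^4 ≡ 384 (mod 551)
165^6 ≡ 277 (mod 551)
165^7 ≡ 523 (mod 551)
165^8 ≡ 339 (mod 551)
165^9 ≡ 284 (mod 551)
165^12 ≡ 140 (mod 551)
165^14 ≡ 233 (mod 551)
165^18 ≡ 210 (mod 551)
165^21 ≡ 88 (mod 551)
165^24 ≡ 315 (mod 551)
165^28 ≡ 291 (mod 551)
165^36 ≡ 20 (mod 551)
165^42 ≡ 30 (mod 551)
165^56 ≡ 378 (mod 551)
165^63 ≡ 436 (mod 551)
165^72 ≡ 400 (mod 551)
165^84 ≡ 349 (mod 551)
165^126 ≡ 1 (mod 551) ✓
So ord_551(165) = 126, hence |⟨165⟩| = 126.
[(Z/551Z)^× : ⟨165⟩] = 504/126 = 4.

4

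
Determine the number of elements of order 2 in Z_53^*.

1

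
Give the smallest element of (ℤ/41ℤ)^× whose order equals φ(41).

6

φ(41) = 41 − 1 = 40 = 2^3 · 5.
g is a primitive root iff g^(40/q) ≢ 1 (mod 41) for each prime q ∈ {2, 5}.
g = 2: 2^20 ≡ 1 — hits 1, so not a primitive root.
g = 3: 3^20 ≡ 40; 3^8 ≡ 1 — hits 1, so not a primitive root.
g = 4: 4^20 ≡ 1 — hits 1, so not a primitive root.
g = 5: 5^20 ≡ 1 — hits 1, so not a primitive root.
g = 6: 6^20 ≡ 40; 6^8 ≡ 10 — none is 1, so 6 is a primitive root.
Hence the least primitive root of 41 is 6.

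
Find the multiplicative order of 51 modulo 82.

5

ord(51) | φ(82) = φ(2)·φ(41) = 1·40 = 40 = 2^3 · 5.
Divisors of 40: 1, 2, 4, 5, 8, 10, 20, 40.
Compute 51^d (mod 82) for the divisors d until we hit 1:
51^1 ≡ 51
51^2 ≡ 59
51^4 ≡ 37
51^5 ≡ 1
The smallest such exponent is 5, so the order of 51 is 5.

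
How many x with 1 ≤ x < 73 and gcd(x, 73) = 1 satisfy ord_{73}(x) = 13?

0

φ(73) = 73 − 1 = 72 = 2^3 · 3^2.
In a cyclic group of order 72, there are φ(d) elements of order d for each divisor d of 72, and zero for non-divisors.
Since 13 ∤ 72, the count is 0.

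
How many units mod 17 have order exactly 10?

0

φ(17) = 17 − 1 = 16 = 2^4.
(Z/17Z)^× is cyclic (|G| = 16); a cyclic group of order m has exactly φ(d) elements of each order d | m, and none otherwise.
10 does not divide 16, so no element of (Z/17Z)^× has order 10.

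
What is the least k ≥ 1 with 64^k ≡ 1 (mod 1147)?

30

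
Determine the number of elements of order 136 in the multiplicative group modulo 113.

φ(113) = 113 − 1 = 112 = 2^4 · 7.
In a cyclic group of order 112, there are φ(d) elements of order d for each divisor d of 112, and zero for non-divisors.
Since 136 ∤ 112, the count is 0.

0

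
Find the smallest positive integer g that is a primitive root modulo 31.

3

φ(31) = 31 − 1 = 30 = 2 · 3 · 5.
Test candidates g = 2, 3, … against the prime factors q ∈ {2, 3, 5} of φ(31): g is a generator iff g^(30/q) ≢ 1 for every such q.
g = 2: 2^15 ≡ 1 — hits 1, so not a primitive root.
g = 3: 3^15 ≡ 30; 3^10 ≡ 25; 3^6 ≡ 16 — none is 1, so 3 is a primitive root.
So 3 is the smallest generator of (Z/31Z)^×.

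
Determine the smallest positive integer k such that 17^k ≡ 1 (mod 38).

9

By Lagrange's theorem, ord_38(17) divides φ(38) = φ(2)·φ(19) = 1·18 = 18 = 2 · 3^2.
Divisors of 18: 1, 2, 3, 6, 9, 18.
Compute 17^d (mod 38) for the divisors d until we hit 1:
17^1 ≡ 17 (mod 38)
17^2 ≡ 23 (mod 38)
17^3 ≡ 11 (mod 38)
17^6 ≡ 7 (mod 38)
17^9 ≡ 1 (mod 38) ✓
Therefore the multiplicative order of 17 modulo 38 is 9.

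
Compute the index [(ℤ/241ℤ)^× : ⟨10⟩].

8

Since 10 ∈ (Z/241Z)^×, its order divides φ(241) = 241 − 1 = 240 = 2^4 · 3 · 5.
Divisors of 240: 1, 2, 3, 4, 5, 6, 8, 10, 12, 15, 16, 20, 24, 30, 40, 48, 60, 80, 120, 240.
Test each divisor d:
10^1 ≡ 10
10^2 ≡ 100
10^3 ≡ 36
10^4 ≡ 119
10^5 ≡ 226
10^6 ≡ 91
10^8 ≡ 183
10^10 ≡ 225
10^12 ≡ 87
10^15 ≡ 240
10^16 ≡ 231
10^20 ≡ 15
10^24 ≡ 98
10^30 ≡ 1
The order of 10 is 30, so the subgroup it generates has 30 elements.
[(Z/241Z)^× : ⟨10⟩] = 240/30 = 8.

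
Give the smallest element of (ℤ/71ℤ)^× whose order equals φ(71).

φ(71) = 71 − 1 = 70 = 2 · 5 · 7.
g is a primitive root iff g^(70/q) ≢ 1 (mod 71) for each prime q ∈ {2, 5, 7}.
g = 2: 2^35 ≡ 1 — hits 1, so not a primitive root.
g = 3: 3^35 ≡ 1 — hits 1, so not a primitive root.
g = 4: 4^35 ≡ 1 — hits 1, so not a primitive root.
g = 5: 5^35 ≡ 1 — hits 1, so not a primitive root.
g = 6: 6^35 ≡ 1 — hits 1, so not a primitive root.
g = 7: 7^35 ≡ 70; 7^14 ≡ 54; 7^10 ≡ 45 — none is 1, so 7 is a primitive root.
The smallest primitive root modulo 71 is 7.

7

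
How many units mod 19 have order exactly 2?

φ(19) = 19 − 1 = 18 = 2 · 3^2.
Since (Z/19Z)^× is cyclic of order 18, the number of elements of order d is φ(d) when d | 18 and 0 otherwise.
2 | 18, and φ(2) = 2 − 1 = 1.

1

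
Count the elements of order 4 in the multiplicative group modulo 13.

2

φ(13) = 13 − 1 = 12 = 2^2 · 3.
(Z/13Z)^× is cyclic (|G| = 12); a cyclic group of order m has exactly φ(d) elements of each order d | m, and none otherwise.
4 = 2^2 divides 12, and φ(4) = 2.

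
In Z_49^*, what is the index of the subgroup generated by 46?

ord(46) | φ(49) = φ(7^2) = 7·(7−1) = 42 = 2 · 3 · 7.
Divisors of 42: 1, 2, 3, 6, 7, 14, 21, 42.
Test each divisor d:
46^1 ≡ 46 (mod 49)
46^2 ≡ 9 (mod 49)
46^3 ≡ 22 (mod 49)
46^6 ≡ 43 (mod 49)
46^7 ≡ 18 (mod 49)
46^14 ≡ 30 (mod 49)
46^21 ≡ 1 (mod 49) ✓
So ord_49(46) = 21, hence |⟨46⟩| = 21.
[(Z/49Z)^× : ⟨46⟩] = 42/21 = 2.

2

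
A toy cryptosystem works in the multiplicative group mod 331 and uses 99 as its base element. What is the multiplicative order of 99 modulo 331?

ord(99) | φ(331) = 331 − 1 = 330 = 2 · 3 · 5 · 11.
Divisors of 330: 1, 2, 3, 5, 6, 10, 11, 15, 22, 30, 33, 55, 66, 110, 165, 330.
Compute 99^d (mod 331) for the divisors d until we hit 1:
99^1 ≡ 99 (mod 331)
99^2 ≡ 202 (mod 331)
99^3 ≡ 138 (mod 331)
99^5 ≡ 72 (mod 331)
99^6 ≡ 177 (mod 331)
99^10 ≡ 219 (mod 331)
99^11 ≡ 166 (mod 331)
99^15 ≡ 211 (mod 331)
99^22 ≡ 83 (mod 331)
99^30 ≡ 167 (mod 331)
99^33 ≡ 207 (mod 331)
99^55 ≡ 300 (mod 331)
99^66 ≡ 150 (mod 331)
99^110 ≡ 299 (mod 331)
99^165 ≡ 330 (mod 331)
99^330 ≡ 1 (mod 331) ✓
Therefore the multiplicative order of 99 modulo 331 is 330.

330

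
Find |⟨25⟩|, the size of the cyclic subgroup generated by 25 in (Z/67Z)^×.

11

Since 25 ∈ (Z/67Z)^×, its order divides φ(67) = 67 − 1 = 66 = 2 · 3 · 11.
Divisors of 66: 1, 2, 3, 6, 11, 22, 33, 66.
Check 25^d mod 67 for each divisor in increasing order:
25^1 ≡ 25
25^2 ≡ 22
25^3 ≡ 14
25^6 ≡ 62
25^11 ≡ 1
So ord_67(25) = 11.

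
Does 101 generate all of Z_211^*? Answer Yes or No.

φ(211) = 211 − 1 = 210 = 2 · 3 · 5 · 7.
101 is a primitive root mod 211 iff 101^(φ(211)/q) ≢ 1 for every prime q | φ(211), i.e. q ∈ {2, 3, 5, 7}.
101^105 ≡ 1 (mod 211)  [q = 2: ≡ 1 ✗]
101^70 ≡ 196 (mod 211)  [q = 3: ≢ 1 ✓]
101^42 ≡ 1 (mod 211)  [q = 5: ≡ 1 ✗]
101^30 ≡ 171 (mod 211)  [q = 7: ≢ 1 ✓]
Since 101^105 ≡ 1, the order of 101 divides 105 < 210, so 101 is not a primitive root.

No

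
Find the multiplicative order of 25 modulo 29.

Since 25 ∈ (Z/29Z)^×, its order divides φ(29) = 29 − 1 = 28 = 2^2 · 7.
Divisors of 28: 1, 2, 4, 7, 14, 28.
Evaluate successive powers at the divisors of 28:
25^1 ≡ 25
25^2 ≡ 16
25^4 ≡ 24
25^7 ≡ 1
Hence ord(25) = 7.

7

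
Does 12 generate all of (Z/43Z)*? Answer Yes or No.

φ(43) = 43 − 1 = 42 = 2 · 3 · 7.
It suffices to check that the order of 12 is not a proper divisor of 42: compute 12^(42/q) for q ∈ {2, 3, 7}.
12^21 ≡ 42 (mod 43)  [q = 2: ≢ 1 ✓]
12^14 ≡ 36 (mod 43)  [q = 3: ≢ 1 ✓]
12^6 ≡ 21 (mod 43)  [q = 7: ≢ 1 ✓]
None equal 1, so ord_43(12) = 42: 12 is a primitive root.

Yes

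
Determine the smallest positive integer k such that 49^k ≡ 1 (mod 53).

13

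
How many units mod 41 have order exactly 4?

2

φ(41) = 41 − 1 = 40 = 2^3 · 5.
Since (Z/41Z)^× is cyclic of order 40, the number of elements of order d is φ(d) when d | 40 and 0 otherwise.
4 = 2^2 divides 40, and φ(4) = 2.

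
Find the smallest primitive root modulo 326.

φ(326) = φ(2)·φ(163) = 1·162 = 162 = 2 · 3^4.
g is a primitive root iff g^(162/q) ≢ 1 (mod 326) for each prime q ∈ {2, 3}.
g = 2: gcd(2, 326) = 2 > 1, not a unit — skip.
g = 3: 3^81 ≡ 325; 3^54 ≡ 221 — none is 1, so 3 is a primitive root.
Hence the least primitive root of 326 is 3.

3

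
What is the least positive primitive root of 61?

2

φ(61) = 61 − 1 = 60 = 2^2 · 3 · 5.
Test candidates g = 2, 3, … against the prime factors q ∈ {2, 3, 5} of φ(61): g is a generator iff g^(60/q) ≢ 1 for every such q.
g = 2: 2^30 ≡ 60; 2^20 ≡ 47; 2^12 ≡ 9 — none is 1, so 2 is a primitive root.
The smallest primitive root modulo 61 is 2.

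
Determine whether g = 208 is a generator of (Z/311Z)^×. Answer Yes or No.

No

φ(311) = 311 − 1 = 310 = 2 · 5 · 31.
Test 208^(310/q) mod 311 for each prime factor q of 310:
208^155 ≡ 1 (mod 311)  [q = 2: ≡ 1 ✗]
208^62 ≡ 6 (mod 311)  [q = 5: ≢ 1 ✓]
208^10 ≡ 195 (mod 311)  [q = 31: ≢ 1 ✓]
Since 208^155 ≡ 1, the order of 208 divides 155 < 310, so 208 is not a primitive root.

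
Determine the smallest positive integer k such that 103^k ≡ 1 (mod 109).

108

Since 103 ∈ (Z/109Z)^×, its order divides φ(109) = 109 − 1 = 108 = 2^2 · 3^3.
Divisors of 108: 1, 2, 3, 4, 6, 9, 12, 18, 27, 36, 54, 108.
Compute 103^d (mod 109) for the divisors d until we hit 1:
103^1 ≡ 103 (mod 109)
103^2 ≡ 36 (mod 109)
103^3 ≡ 2 (mod 109)
103^4 ≡ 97 (mod 109)
103^6 ≡ 4 (mod 109)
103^9 ≡ 8 (mod 109)
103^12 ≡ 16 (mod 109)
103^18 ≡ 64 (mod 109)
103^27 ≡ 76 (mod 109)
103^36 ≡ 63 (mod 109)
103^54 ≡ 108 (mod 109)
103^108 ≡ 1 (mod 109) ✓
Therefore the multiplicative order of 103 modulo 109 is 108.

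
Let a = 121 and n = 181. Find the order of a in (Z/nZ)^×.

45

By Lagrange's theorem, ord_181(121) divides φ(181) = 181 − 1 = 180 = 2^2 · 3^2 · 5.
Divisors of 180: 1, 2, 3, 4, 5, 6, 9, 10, 12, 15, 18, 20, 30, 36, 45, 60, 90, 180.
Compute 121^d (mod 181) for the divisors d until we hit 1:
121^1 ≡ 121 (mod 181)
121^2 ≡ 161 (mod 181)
121^3 ≡ 114 (mod 181)
121^4 ≡ 38 (mod 181)
121^5 ≡ 73 (mod 181)
121^6 ≡ 145 (mod 181)
121^9 ≡ 59 (mod 181)
121^10 ≡ 80 (mod 181)
121^12 ≡ 29 (mod 181)
121^15 ≡ 48 (mod 181)
121^18 ≡ 42 (mod 181)
121^20 ≡ 65 (mod 181)
121^30 ≡ 132 (mod 181)
121^36 ≡ 135 (mod 181)
121^45 ≡ 1 (mod 181) ✓
The smallest such exponent is 45, so the order of 121 is 45.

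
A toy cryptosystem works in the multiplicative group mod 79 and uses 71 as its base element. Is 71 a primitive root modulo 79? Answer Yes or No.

φ(79) = 79 − 1 = 78 = 2 · 3 · 13.
71 is a primitive root mod 79 iff 71^(φ(79)/q) ≢ 1 for every prime q | φ(79), i.e. q ∈ {2, 3, 13}.
71^39 ≡ 78 (mod 79)  [q = 2: ≢ 1 ✓]
71^26 ≡ 1 (mod 79)  [q = 3: ≡ 1 ✗]
71^6 ≡ 22 (mod 79)  [q = 13: ≢ 1 ✓]
Since 71^26 ≡ 1, the order of 71 divides 26 < 78, so 71 is not a primitive root.

No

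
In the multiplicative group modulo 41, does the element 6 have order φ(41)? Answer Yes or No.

Yes

φ(41) = 41 − 1 = 40 = 2^3 · 5.
An element g generates (Z/41Z)^× iff g^(40/q) ≢ 1 (mod 41) for each prime q ∈ {2, 5}.
6^20 ≡ 40 (mod 41)  [q = 2: ≢ 1 ✓]
6^8 ≡ 10 (mod 41)  [q = 5: ≢ 1 ✓]
None equal 1, so ord_41(6) = 40: 6 is a primitive root.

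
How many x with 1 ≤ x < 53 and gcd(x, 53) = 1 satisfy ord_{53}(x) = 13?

φ(53) = 53 − 1 = 52 = 2^2 · 13.
(Z/53Z)^× is cyclic (|G| = 52); a cyclic group of order m has exactly φ(d) elements of each order d | m, and none otherwise.
13 | 52, and φ(13) = 13 − 1 = 12.

12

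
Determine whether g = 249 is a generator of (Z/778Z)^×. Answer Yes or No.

No

φ(778) = φ(2)·φ(389) = 1·388 = 388 = 2^2 · 97.
An element g generates (Z/778Z)^× iff g^(388/q) ≢ 1 (mod 778) for each prime q ∈ {2, 97}.
249^194 ≡ 1 (mod 778)  [q = 2: ≡ 1 ✗]
249^4 ≡ 327 (mod 778)  [q = 97: ≢ 1 ✓]
The check at q = 2 fails, so 249 generates a proper subgroup.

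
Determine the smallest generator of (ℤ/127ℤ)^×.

3

φ(127) = 127 − 1 = 126 = 2 · 3^2 · 7.
g is a primitive root iff g^(126/q) ≢ 1 (mod 127) for each prime q ∈ {2, 3, 7}.
g = 2: 2^63 ≡ 1 — hits 1, so not a primitive root.
g = 3: 3^63 ≡ 126; 3^42 ≡ 107; 3^18 ≡ 4 — none is 1, so 3 is a primitive root.
So 3 is the smallest generator of (Z/127Z)^×.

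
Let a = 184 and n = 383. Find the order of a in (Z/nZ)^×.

ord(184) | φ(383) = 383 − 1 = 382 = 2 · 191.
Divisors of 382: 1, 2, 191, 382.
Evaluate successive powers at the divisors of 382:
184^1 ≡ 184 (mod 383)
184^2 ≡ 152 (mod 383)
184^191 ≡ 1 (mod 383) ✓
The smallest such exponent is 191, so the order of 184 is 191.

191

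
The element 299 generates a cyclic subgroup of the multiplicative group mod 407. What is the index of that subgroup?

By Lagrange's theorem, ord_407(299) divides φ(407) = φ(11·37) = (11−1)·(37−1) = 10·36 = 360 = 2^3 · 3^2 · 5.
Divisors of 360: 1, 2, 3, 4, 5, 6, 8, 9, 10, 12, 15, 18, 20, 24, 30, 36, 40, 45, 60, 72, 90, 120, 180, 360.
Check 299^d mod 407 for each divisor in increasing order:
299^1 ≡ 299 (mod 407)
299^2 ≡ 268 (mod 407)
299^3 ≡ 360 (mod 407)
299^4 ≡ 192 (mod 407)
299^5 ≡ 21 (mod 407)
299^6 ≡ 174 (mod 407)
299^8 ≡ 234 (mod 407)
299^9 ≡ 369 (mod 407)
299^10 ≡ 34 (mod 407)
299^12 ≡ 158 (mod 407)
299^15 ≡ 307 (mod 407)
299^18 ≡ 223 (mod 407)
299^20 ≡ 342 (mod 407)
299^24 ≡ 137 (mod 407)
299^30 ≡ 232 (mod 407)
299^36 ≡ 75 (mod 407)
299^40 ≡ 155 (mod 407)
299^45 ≡ 406 (mod 407)
299^60 ≡ 100 (mod 407)
299^72 ≡ 334 (mod 407)
299^90 ≡ 1 (mod 407) ✓
The order of 299 is 90, so the subgroup it generates has 90 elements.
[(Z/407Z)^× : ⟨299⟩] = 360/90 = 4.

4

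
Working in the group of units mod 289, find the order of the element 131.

16

The order of 131 must divide φ(289) = φ(17^2) = 17·(17−1) = 272 = 2^4 · 17.
Divisors of 272: 1, 2, 4, 8, 16, 17, 34, 68, 136, 272.
Evaluate successive powers at the divisors of 272:
131^1 ≡ 131 (mod 289)
131^2 ≡ 110 (mod 289)
131^4 ≡ 251 (mod 289)
131^8 ≡ 288 (mod 289)
131^16 ≡ 1 (mod 289) ✓
Hence ord(131) = 16.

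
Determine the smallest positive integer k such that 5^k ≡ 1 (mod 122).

ord(5) | φ(122) = φ(2)·φ(61) = 1·60 = 60 = 2^2 · 3 · 5.
Divisors of 60: 1, 2, 3, 4, 5, 6, 10, 12, 15, 20, 30, 60.
Check 5^d mod 122 for each divisor in increasing order:
5^1 ≡ 5 (mod 122)
5^2 ≡ 25 (mod 122)
5^3 ≡ 3 (mod 122)
5^4 ≡ 15 (mod 122)
5^5 ≡ 75 (mod 122)
5^6 ≡ 9 (mod 122)
5^10 ≡ 13 (mod 122)
5^12 ≡ 81 (mod 122)
5^15 ≡ 121 (mod 122)
5^20 ≡ 47 (mod 122)
5^30 ≡ 1 (mod 122) ✓
The smallest such exponent is 30, so the order of 5 is 30.

30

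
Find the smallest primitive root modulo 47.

5

φ(47) = 47 − 1 = 46 = 2 · 23.
Test candidates g = 2, 3, … against the prime factors q ∈ {2, 23} of φ(47): g is a generator iff g^(46/q) ≢ 1 for every such q.
g = 2: 2^23 ≡ 1 — hits 1, so not a primitive root.
g = 3: 3^23 ≡ 1 — hits 1, so not a primitive root.
g = 4: 4^23 ≡ 1 — hits 1, so not a primitive root.
g = 5: 5^23 ≡ 46; 5^2 ≡ 25 — none is 1, so 5 is a primitive root.
The smallest primitive root modulo 47 is 5.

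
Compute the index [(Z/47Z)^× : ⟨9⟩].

2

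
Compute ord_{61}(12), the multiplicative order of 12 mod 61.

The order of 12 must divide φ(61) = 61 − 1 = 60 = 2^2 · 3 · 5.
Divisors of 60: 1, 2, 3, 4, 5, 6, 10, 12, 15, 20, 30, 60.
Test each divisor d:
12^1 ≡ 12 (mod 61)
12^2 ≡ 22 (mod 61)
12^3 ≡ 20 (mod 61)
12^4 ≡ 57 (mod 61)
12^5 ≡ 13 (mod 61)
12^6 ≡ 34 (mod 61)
12^10 ≡ 47 (mod 61)
12^12 ≡ 58 (mod 61)
12^15 ≡ 1 (mod 61) ✓
Therefore the multiplicative order of 12 modulo 61 is 15.

15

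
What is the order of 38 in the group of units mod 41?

Since 38 ∈ (Z/41Z)^×, its order divides φ(41) = 41 − 1 = 40 = 2^3 · 5.
Divisors of 40: 1, 2, 4, 5, 8, 10, 20, 40.
Compute 38^d (mod 41) for the divisors d until we hit 1:
38^1 ≡ 38
38^2 ≡ 9
38^4 ≡ 40
38^5 ≡ 3
38^8 ≡ 1
Therefore the multiplicative order of 38 modulo 41 is 8.

8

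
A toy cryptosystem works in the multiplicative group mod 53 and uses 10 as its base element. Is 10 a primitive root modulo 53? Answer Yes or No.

φ(53) = 53 − 1 = 52 = 2^2 · 13.
Test 10^(52/q) mod 53 for each prime factor q of 52:
10^26 ≡ 1 (mod 53)  [q = 2: ≡ 1 ✗]
10^4 ≡ 36 (mod 53)  [q = 13: ≢ 1 ✓]
10^26 ≡ 1 shows ord(10) | 26, strictly less than φ(53); not a primitive root.

No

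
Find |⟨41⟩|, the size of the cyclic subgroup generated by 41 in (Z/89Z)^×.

The order of 41 must divide φ(89) = 89 − 1 = 88 = 2^3 · 11.
Divisors of 88: 1, 2, 4, 8, 11, 22, 44, 88.
Check 41^d mod 89 for each divisor in increasing order:
41^1 ≡ 41 (mod 89)
41^2 ≡ 79 (mod 89)
41^4 ≡ 11 (mod 89)
41^8 ≡ 32 (mod 89)
41^11 ≡ 52 (mod 89)
41^22 ≡ 34 (mod 89)
41^44 ≡ 88 (mod 89)
41^88 ≡ 1 (mod 89) ✓
The smallest such exponent is 88, so the order of 41 is 88.

88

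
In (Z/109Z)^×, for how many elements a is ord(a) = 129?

φ(109) = 109 − 1 = 108 = 2^2 · 3^3.
Since (Z/109Z)^× is cyclic of order 108, the number of elements of order d is φ(d) when d | 108 and 0 otherwise.
Here 108 is not a multiple of 129, so there are no elements of order 129.

0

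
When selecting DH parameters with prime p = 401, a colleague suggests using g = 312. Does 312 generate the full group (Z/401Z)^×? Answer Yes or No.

No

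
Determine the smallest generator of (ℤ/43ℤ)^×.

3

φ(43) = 43 − 1 = 42 = 2 · 3 · 7.
g is a primitive root iff g^(42/q) ≢ 1 (mod 43) for each prime q ∈ {2, 3, 7}.
g = 2: 2^21 ≡ 42; 2^14 ≡ 1 — hits 1, so not a primitive root.
g = 3: 3^21 ≡ 42; 3^14 ≡ 36; 3^6 ≡ 41 — none is 1, so 3 is a primitive root.
The smallest primitive root modulo 43 is 3.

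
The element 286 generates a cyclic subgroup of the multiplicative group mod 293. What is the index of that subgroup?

1

The order of 286 must divide φ(293) = 293 − 1 = 292 = 2^2 · 73.
Divisors of 292: 1, 2, 4, 73, 146, 292.
Test each divisor d:
286^1 ≡ 286
286^2 ≡ 49
286^4 ≡ 57
286^73 ≡ 155
286^146 ≡ 292
286^292 ≡ 1
Thus |⟨286⟩| = ord(286) = 292.
[(Z/293Z)^× : ⟨286⟩] = 292/292 = 1.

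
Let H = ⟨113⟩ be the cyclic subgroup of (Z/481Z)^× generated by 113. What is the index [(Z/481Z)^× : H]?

12

The order of 113 must divide φ(481) = φ(13·37) = (13−1)·(37−1) = 12·36 = 432 = 2^4 · 3^3.
Divisors of 432: 1, 2, 3, 4, 6, 8, 9, 12, 16, 18, 24, 27, 36, 48, 54, 72, 108, 144, 216, 432.
Evaluate successive powers at the divisors of 432:
113^1 ≡ 113
113^2 ≡ 263
113^3 ≡ 378
113^4 ≡ 386
113^6 ≡ 27
113^8 ≡ 367
113^9 ≡ 105
113^12 ≡ 248
113^16 ≡ 9
113^18 ≡ 443
113^24 ≡ 417
113^27 ≡ 339
113^36 ≡ 1
The order of 113 is 36, so the subgroup it generates has 36 elements.
[(Z/481Z)^× : ⟨113⟩] = 432/36 = 12.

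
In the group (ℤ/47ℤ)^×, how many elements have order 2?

φ(47) = 47 − 1 = 46 = 2 · 23.
(Z/47Z)^× is cyclic (|G| = 46); a cyclic group of order m has exactly φ(d) elements of each order d | m, and none otherwise.
2 | 46, and φ(2) = 2 − 1 = 1.

1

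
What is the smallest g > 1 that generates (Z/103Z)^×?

φ(103) = 103 − 1 = 102 = 2 · 3 · 17.
g is a primitive root iff g^(102/q) ≢ 1 (mod 103) for each prime q ∈ {2, 3, 17}.
g = 2: 2^51 ≡ 1 — hits 1, so not a primitive root.
g = 3: 3^51 ≡ 102; 3^34 ≡ 1 — hits 1, so not a primitive root.
g = 4: 4^51 ≡ 1 — hits 1, so not a primitive root.
g = 5: 5^51 ≡ 102; 5^34 ≡ 56; 5^6 ≡ 72 — none is 1, so 5 is a primitive root.
The smallest primitive root modulo 103 is 5.

5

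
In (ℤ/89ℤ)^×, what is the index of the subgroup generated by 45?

8

By Lagrange's theorem, ord_89(45) divides φ(89) = 89 − 1 = 88 = 2^3 · 11.
Divisors of 88: 1, 2, 4, 8, 11, 22, 44, 88.
Compute 45^d (mod 89) for the divisors d until we hit 1:
45^1 ≡ 45 (mod 89)
45^2 ≡ 67 (mod 89)
45^4 ≡ 39 (mod 89)
45^8 ≡ 8 (mod 89)
45^11 ≡ 1 (mod 89) ✓
Thus |⟨45⟩| = ord(45) = 11.
[(Z/89Z)^× : ⟨45⟩] = 88/11 = 8.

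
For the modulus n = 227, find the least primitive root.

2

φ(227) = 227 − 1 = 226 = 2 · 113.
Test candidates g = 2, 3, … against the prime factors q ∈ {2, 113} of φ(227): g is a generator iff g^(226/q) ≢ 1 for every such q.
g = 2: 2^113 ≡ 226; 2^2 ≡ 4 — none is 1, so 2 is a primitive root.
The smallest primitive root modulo 227 is 2.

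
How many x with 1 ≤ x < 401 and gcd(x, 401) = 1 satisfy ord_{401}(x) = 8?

4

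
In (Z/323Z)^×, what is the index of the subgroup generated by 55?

8

The order of 55 must divide φ(323) = φ(17·19) = (17−1)·(19−1) = 16·18 = 288 = 2^5 · 3^2.
Divisors of 288: 1, 2, 3, 4, 6, 8, 9, 12, 16, 18, 24, 32, 36, 48, 72, 96, 144, 288.
Compute 55^d (mod 323) for the divisors d until we hit 1:
55^1 ≡ 55 (mod 323)
55^2 ≡ 118 (mod 323)
55^3 ≡ 30 (mod 323)
55^4 ≡ 35 (mod 323)
55^6 ≡ 254 (mod 323)
55^8 ≡ 256 (mod 323)
55^9 ≡ 191 (mod 323)
55^12 ≡ 239 (mod 323)
55^16 ≡ 290 (mod 323)
55^18 ≡ 305 (mod 323)
55^24 ≡ 273 (mod 323)
55^32 ≡ 120 (mod 323)
55^36 ≡ 1 (mod 323) ✓
So ord_323(55) = 36, hence |⟨55⟩| = 36.
Index = |(Z/323Z)^×| / |⟨55⟩| = 288 / 36 = 8.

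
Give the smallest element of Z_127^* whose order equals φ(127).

φ(127) = 127 − 1 = 126 = 2 · 3^2 · 7.
Test candidates g = 2, 3, … against the prime factors q ∈ {2, 3, 7} of φ(127): g is a generator iff g^(126/q) ≢ 1 for every such q.
g = 2: 2^63 ≡ 1 — hits 1, so not a primitive root.
g = 3: 3^63 ≡ 126; 3^42 ≡ 107; 3^18 ≡ 4 — none is 1, so 3 is a primitive root.
So 3 is the smallest generator of (Z/127Z)^×.

3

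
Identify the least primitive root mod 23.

5

φ(23) = 23 − 1 = 22 = 2 · 11.
g is a primitive root iff g^(22/q) ≢ 1 (mod 23) for each prime q ∈ {2, 11}.
g = 2: 2^11 ≡ 1 — hits 1, so not a primitive root.
g = 3: 3^11 ≡ 1 — hits 1, so not a primitive root.
g = 4: 4^11 ≡ 1 — hits 1, so not a primitive root.
g = 5: 5^11 ≡ 22; 5^2 ≡ 2 — none is 1, so 5 is a primitive root.
Hence the least primitive root of 23 is 5.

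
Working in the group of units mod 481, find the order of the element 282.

12

By Lagrange's theorem, ord_481(282) divides φ(481) = φ(13·37) = (13−1)·(37−1) = 12·36 = 432 = 2^4 · 3^3.
Divisors of 432: 1, 2, 3, 4, 6, 8, 9, 12, 16, 18, 24, 27, 36, 48, 54, 72, 108, 144, 216, 432.
Evaluate successive powers at the divisors of 432:
282^1 ≡ 282 (mod 481)
282^2 ≡ 159 (mod 481)
282^3 ≡ 105 (mod 481)
282^4 ≡ 269 (mod 481)
282^6 ≡ 443 (mod 481)
282^8 ≡ 211 (mod 481)
282^9 ≡ 339 (mod 481)
282^12 ≡ 1 (mod 481) ✓
Therefore the multiplicative order of 282 modulo 481 is 12.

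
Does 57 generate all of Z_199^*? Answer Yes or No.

No

φ(199) = 199 − 1 = 198 = 2 · 3^2 · 11.
An element g generates (Z/199Z)^× iff g^(198/q) ≢ 1 (mod 199) for each prime q ∈ {2, 3, 11}.
57^99 ≡ 1 (mod 199)  [q = 2: ≡ 1 ✗]
57^66 ≡ 92 (mod 199)  [q = 3: ≢ 1 ✓]
57^18 ≡ 125 (mod 199)  [q = 11: ≢ 1 ✓]
Since 57^99 ≡ 1, the order of 57 divides 99 < 198, so 57 is not a primitive root.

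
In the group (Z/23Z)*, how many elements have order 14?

0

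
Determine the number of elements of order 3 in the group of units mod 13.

φ(13) = 13 − 1 = 12 = 2^2 · 3.
Since (Z/13Z)^× is cyclic of order 12, the number of elements of order d is φ(d) when d | 12 and 0 otherwise.
3 | 12, and φ(3) = 3 − 1 = 2.

2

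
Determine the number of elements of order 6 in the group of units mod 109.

2

φ(109) = 109 − 1 = 108 = 2^2 · 3^3.
In a cyclic group of order 108, there are φ(d) elements of order d for each divisor d of 108, and zero for non-divisors.
6 = 2 · 3 divides 108, and φ(6) = 2.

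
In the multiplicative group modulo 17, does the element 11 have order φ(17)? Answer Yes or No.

φ(17) = 17 − 1 = 16 = 2^4.
11 is a primitive root mod 17 iff 11^(φ(17)/q) ≢ 1 for every prime q | φ(17), i.e. q ∈ {2}.
11^8 ≡ 16 (mod 17)  [q = 2: ≢ 1 ✓]
Every test exponent gives a nontrivial residue, hence 11 generates the full group.

Yes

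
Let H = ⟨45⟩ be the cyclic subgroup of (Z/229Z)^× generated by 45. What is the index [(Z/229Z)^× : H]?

2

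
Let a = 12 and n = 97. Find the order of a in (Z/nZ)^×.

16

By Lagrange's theorem, ord_97(12) divides φ(97) = 97 − 1 = 96 = 2^5 · 3.
Divisors of 96: 1, 2, 3, 4, 6, 8, 12, 16, 24, 32, 48, 96.
Evaluate successive powers at the divisors of 96:
12^1 ≡ 12 (mod 97)
12^2 ≡ 47 (mod 97)
12^3 ≡ 79 (mod 97)
12^4 ≡ 75 (mod 97)
12^6 ≡ 33 (mod 97)
12^8 ≡ 96 (mod 97)
12^12 ≡ 22 (mod 97)
12^16 ≡ 1 (mod 97) ✓
The smallest such exponent is 16, so the order of 12 is 16.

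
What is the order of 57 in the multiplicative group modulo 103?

Since 57 ∈ (Z/103Z)^×, its order divides φ(103) = 103 − 1 = 102 = 2 · 3 · 17.
Divisors of 102: 1, 2, 3, 6, 17, 34, 51, 102.
Check 57^d mod 103 for each divisor in increasing order:
57^1 ≡ 57 (mod 103)
57^2 ≡ 56 (mod 103)
57^3 ≡ 102 (mod 103)
57^6 ≡ 1 (mod 103) ✓
Hence ord(57) = 6.

6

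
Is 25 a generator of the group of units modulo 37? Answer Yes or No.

φ(37) = 37 − 1 = 36 = 2^2 · 3^2.
25 is a primitive root mod 37 iff 25^(φ(37)/q) ≢ 1 for every prime q | φ(37), i.e. q ∈ {2, 3}.
25^18 ≡ 1 (mod 37)  [q = 2: ≡ 1 ✗]
25^12 ≡ 26 (mod 37)  [q = 3: ≢ 1 ✓]
Since 25^18 ≡ 1, the order of 25 divides 18 < 36, so 25 is not a primitive root.

No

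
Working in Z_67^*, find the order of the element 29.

Since 29 ∈ (Z/67Z)^×, its order divides φ(67) = 67 − 1 = 66 = 2 · 3 · 11.
Divisors of 66: 1, 2, 3, 6, 11, 22, 33, 66.
Test each divisor d:
29^1 ≡ 29
29^2 ≡ 37
29^3 ≡ 1
Therefore the multiplicative order of 29 modulo 67 is 3.

3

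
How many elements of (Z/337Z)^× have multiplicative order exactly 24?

φ(337) = 337 − 1 = 336 = 2^4 · 3 · 7.
(Z/337Z)^× is cyclic (|G| = 336); a cyclic group of order m has exactly φ(d) elements of each order d | m, and none otherwise.
24 = 2^3 · 3 divides 336, and φ(24) = 8.

8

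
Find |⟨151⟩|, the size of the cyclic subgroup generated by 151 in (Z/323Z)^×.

Since 151 ∈ (Z/323Z)^×, its order divides φ(323) = φ(17·19) = (17−1)·(19−1) = 16·18 = 288 = 2^5 · 3^2.
Divisors of 288: 1, 2, 3, 4, 6, 8, 9, 12, 16, 18, 24, 32, 36, 48, 72, 96, 144, 288.
Check 151^d mod 323 for each divisor in increasing order:
151^1 ≡ 151 (mod 323)
151^2 ≡ 191 (mod 323)
151^3 ≡ 94 (mod 323)
151^4 ≡ 305 (mod 323)
151^6 ≡ 115 (mod 323)
151^8 ≡ 1 (mod 323) ✓
The smallest such exponent is 8, so the order of 151 is 8.

8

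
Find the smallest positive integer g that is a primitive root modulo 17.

φ(17) = 17 − 1 = 16 = 2^4.
Test candidates g = 2, 3, … against the prime factors q ∈ {2} of φ(17): g is a generator iff g^(16/q) ≢ 1 for every such q.
g = 2: 2^8 ≡ 1 — hits 1, so not a primitive root.
g = 3: 3^8 ≡ 16 — none is 1, so 3 is a primitive root.
The smallest primitive root modulo 17 is 3.

3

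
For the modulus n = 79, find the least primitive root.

3

φ(79) = 79 − 1 = 78 = 2 · 3 · 13.
Test candidates g = 2, 3, … against the prime factors q ∈ {2, 3, 13} of φ(79): g is a generator iff g^(78/q) ≢ 1 for every such q.
g = 2: 2^39 ≡ 1 — hits 1, so not a primitive root.
g = 3: 3^39 ≡ 78; 3^26 ≡ 23; 3^6 ≡ 18 — none is 1, so 3 is a primitive root.
So 3 is the smallest generator of (Z/79Z)^×.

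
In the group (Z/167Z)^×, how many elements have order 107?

φ(167) = 167 − 1 = 166 = 2 · 83.
(Z/167Z)^× is cyclic (|G| = 166); a cyclic group of order m has exactly φ(d) elements of each order d | m, and none otherwise.
Here 166 is not a multiple of 107, so there are no elements of order 107.

0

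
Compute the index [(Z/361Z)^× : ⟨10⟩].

1

Since 10 ∈ (Z/361Z)^×, its order divides φ(361) = φ(19^2) = 19·(19−1) = 342 = 2 · 3^2 · 19.
Divisors of 342: 1, 2, 3, 6, 9, 18, 19, 38, 57, 114, 171, 342.
Check 10^d mod 361 for each divisor in increasing order:
10^1 ≡ 10 (mod 361)
10^2 ≡ 100 (mod 361)
10^3 ≡ 278 (mod 361)
10^6 ≡ 30 (mod 361)
10^9 ≡ 37 (mod 361)
10^18 ≡ 286 (mod 361)
10^19 ≡ 333 (mod 361)
10^38 ≡ 62 (mod 361)
10^57 ≡ 69 (mod 361)
10^114 ≡ 68 (mod 361)
10^171 ≡ 360 (mod 361)
10^342 ≡ 1 (mod 361) ✓
So ord_361(10) = 342, hence |⟨10⟩| = 342.
[(Z/361Z)^× : ⟨10⟩] = 342/342 = 1.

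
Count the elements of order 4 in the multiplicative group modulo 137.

2

φ(137) = 137 − 1 = 136 = 2^3 · 17.
Since (Z/137Z)^× is cyclic of order 136, the number of elements of order d is φ(d) when d | 136 and 0 otherwise.
4 = 2^2 divides 136, and φ(4) = 2.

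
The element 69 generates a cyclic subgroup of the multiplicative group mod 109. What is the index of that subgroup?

By Lagrange's theorem, ord_109(69) divides φ(109) = 109 − 1 = 108 = 2^2 · 3^3.
Divisors of 108: 1, 2, 3, 4, 6, 9, 12, 18, 27, 36, 54, 108.
Check 69^d mod 109 for each divisor in increasing order:
69^1 ≡ 69
69^2 ≡ 74
69^3 ≡ 92
69^4 ≡ 26
69^6 ≡ 71
69^9 ≡ 101
69^12 ≡ 27
69^18 ≡ 64
69^27 ≡ 33
69^36 ≡ 63
69^54 ≡ 108
69^108 ≡ 1
Thus |⟨69⟩| = ord(69) = 108.
Index = |(Z/109Z)^×| / |⟨69⟩| = 108 / 108 = 1.

1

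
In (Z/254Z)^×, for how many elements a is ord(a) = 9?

6

φ(254) = φ(2)·φ(127) = 1·126 = 126 = 2 · 3^2 · 7.
Since (Z/254Z)^× is cyclic of order 126, the number of elements of order d is φ(d) when d | 126 and 0 otherwise.
9 = 3^2 divides 126, and φ(9) = 6.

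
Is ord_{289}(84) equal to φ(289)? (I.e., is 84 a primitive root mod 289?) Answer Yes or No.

No

φ(289) = φ(17^2) = 17·(17−1) = 272 = 2^4 · 17.
An element g generates (Z/289Z)^× iff g^(272/q) ≢ 1 (mod 289) for each prime q ∈ {2, 17}.
84^136 ≡ 1 (mod 289)  [q = 2: ≡ 1 ✗]
84^16 ≡ 86 (mod 289)  [q = 17: ≢ 1 ✓]
The check at q = 2 fails, so 84 generates a proper subgroup.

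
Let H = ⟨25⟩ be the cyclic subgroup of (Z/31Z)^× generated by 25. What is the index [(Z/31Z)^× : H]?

10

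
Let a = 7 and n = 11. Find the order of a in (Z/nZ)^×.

10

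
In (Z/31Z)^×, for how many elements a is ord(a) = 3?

2

φ(31) = 31 − 1 = 30 = 2 · 3 · 5.
In a cyclic group of order 30, there are φ(d) elements of order d for each divisor d of 30, and zero for non-divisors.
3 | 30, and φ(3) = 3 − 1 = 2.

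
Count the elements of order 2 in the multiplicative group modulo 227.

1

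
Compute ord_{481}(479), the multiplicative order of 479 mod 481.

36

ord(479) | φ(481) = φ(13·37) = (13−1)·(37−1) = 12·36 = 432 = 2^4 · 3^3.
Divisors of 432: 1, 2, 3, 4, 6, 8, 9, 12, 16, 18, 24, 27, 36, 48, 54, 72, 108, 144, 216, 432.
Evaluate successive powers at the divisors of 432:
479^1 ≡ 479
479^2 ≡ 4
479^3 ≡ 473
479^4 ≡ 16
479^6 ≡ 64
479^8 ≡ 256
479^9 ≡ 450
479^12 ≡ 248
479^16 ≡ 120
479^18 ≡ 480
479^24 ≡ 417
479^27 ≡ 31
479^36 ≡ 1
So ord_481(479) = 36.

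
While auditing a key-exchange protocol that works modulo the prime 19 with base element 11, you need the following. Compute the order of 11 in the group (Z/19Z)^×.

By Lagrange's theorem, ord_19(11) divides φ(19) = 19 − 1 = 18 = 2 · 3^2.
Divisors of 18: 1, 2, 3, 6, 9, 18.
Compute 11^d (mod 19) for the divisors d until we hit 1:
11^1 ≡ 11 (mod 19)
11^2 ≡ 7 (mod 19)
11^3 ≡ 1 (mod 19) ✓
Hence ord(11) = 3.

3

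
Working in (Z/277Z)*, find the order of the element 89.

138

ord(89) | φ(277) = 277 − 1 = 276 = 2^2 · 3 · 23.
Divisors of 276: 1, 2, 3, 4, 6, 12, 23, 46, 69, 92, 138, 276.
Compute 89^d (mod 277) for the divisors d until we hit 1:
89^1 ≡ 89
89^2 ≡ 165
89^3 ≡ 4
89^4 ≡ 79
89^6 ≡ 16
89^12 ≡ 256
89^23 ≡ 117
89^46 ≡ 116
89^69 ≡ 276
89^92 ≡ 160
89^138 ≡ 1
Hence ord(89) = 138.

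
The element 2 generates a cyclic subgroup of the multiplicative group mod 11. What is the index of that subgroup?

ord(2) | φ(11) = 11 − 1 = 10 = 2 · 5.
Divisors of 10: 1, 2, 5, 10.
Evaluate successive powers at the divisors of 10:
2^1 ≡ 2 (mod 11)
2^2 ≡ 4 (mod 11)
2^5 ≡ 10 (mod 11)
2^10 ≡ 1 (mod 11) ✓
So ord_11(2) = 10, hence |⟨2⟩| = 10.
[(Z/11Z)^× : ⟨2⟩] = 10/10 = 1.

1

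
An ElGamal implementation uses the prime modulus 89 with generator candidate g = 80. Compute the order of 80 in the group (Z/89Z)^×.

Since 80 ∈ (Z/89Z)^×, its order divides φ(89) = 89 − 1 = 88 = 2^3 · 11.
Divisors of 88: 1, 2, 4, 8, 11, 22, 44, 88.
Check 80^d mod 89 for each divisor in increasing order:
80^1 ≡ 80 (mod 89)
80^2 ≡ 81 (mod 89)
80^4 ≡ 64 (mod 89)
80^8 ≡ 2 (mod 89)
80^11 ≡ 55 (mod 89)
80^22 ≡ 88 (mod 89)
80^44 ≡ 1 (mod 89) ✓
The smallest such exponent is 44, so the order of 80 is 44.

44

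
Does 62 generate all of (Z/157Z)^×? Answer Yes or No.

φ(157) = 157 − 1 = 156 = 2^2 · 3 · 13.
Test 62^(156/q) mod 157 for each prime factor q of 156:
62^78 ≡ 156 (mod 157)  [q = 2: ≢ 1 ✓]
62^52 ≡ 144 (mod 157)  [q = 3: ≢ 1 ✓]
62^12 ≡ 16 (mod 157)  [q = 13: ≢ 1 ✓]
All checks pass, so 62 has order 156 and is a primitive root modulo 157.

Yes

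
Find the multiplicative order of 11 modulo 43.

ord(11) | φ(43) = 43 − 1 = 42 = 2 · 3 · 7.
Divisors of 42: 1, 2, 3, 6, 7, 14, 21, 42.
Test each divisor d:
11^1 ≡ 11
11^2 ≡ 35
11^3 ≡ 41
11^6 ≡ 4
11^7 ≡ 1
The smallest such exponent is 7, so the order of 11 is 7.

7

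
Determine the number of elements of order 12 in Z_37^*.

φ(37) = 37 − 1 = 36 = 2^2 · 3^2.
(Z/37Z)^× is cyclic (|G| = 36); a cyclic group of order m has exactly φ(d) elements of each order d | m, and none otherwise.
12 = 2^2 · 3 divides 36, and φ(12) = 4.

4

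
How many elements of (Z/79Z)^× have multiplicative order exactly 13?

12

φ(79) = 79 − 1 = 78 = 2 · 3 · 13.
Since (Z/79Z)^× is cyclic of order 78, the number of elements of order d is φ(d) when d | 78 and 0 otherwise.
13 | 78, and φ(13) = 13 − 1 = 12.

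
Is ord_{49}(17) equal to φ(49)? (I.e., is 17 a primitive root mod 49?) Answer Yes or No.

Yes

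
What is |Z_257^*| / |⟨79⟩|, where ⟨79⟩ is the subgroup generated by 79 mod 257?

2

The order of 79 must divide φ(257) = 257 − 1 = 256 = 2^8.
Divisors of 256: 1, 2, 4, 8, 16, 32, 64, 128, 256.
Evaluate successive powers at the divisors of 256:
79^1 ≡ 79
79^2 ≡ 73
79^4 ≡ 189
79^8 ≡ 255
79^16 ≡ 4
79^32 ≡ 16
79^64 ≡ 256
79^128 ≡ 1
The order of 79 is 128, so the subgroup it generates has 128 elements.
The index is φ(257) / ord(79) = 256 / 128 = 2.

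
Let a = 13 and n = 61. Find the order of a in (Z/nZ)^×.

The order of 13 must divide φ(61) = 61 − 1 = 60 = 2^2 · 3 · 5.
Divisors of 60: 1, 2, 3, 4, 5, 6, 10, 12, 15, 20, 30, 60.
Test each divisor d:
13^1 ≡ 13 (mod 61)
13^2 ≡ 47 (mod 61)
13^3 ≡ 1 (mod 61) ✓
So ord_61(13) = 3.

3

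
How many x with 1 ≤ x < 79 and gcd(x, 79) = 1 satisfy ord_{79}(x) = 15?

φ(79) = 79 − 1 = 78 = 2 · 3 · 13.
(Z/79Z)^× is cyclic (|G| = 78); a cyclic group of order m has exactly φ(d) elements of each order d | m, and none otherwise.
Here 78 is not a multiple of 15, so there are no elements of order 15.

0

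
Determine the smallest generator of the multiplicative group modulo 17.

3

φ(17) = 17 − 1 = 16 = 2^4.
g is a primitive root iff g^(16/q) ≢ 1 (mod 17) for each prime q ∈ {2}.
g = 2: 2^8 ≡ 1 — hits 1, so not a primitive root.
g = 3: 3^8 ≡ 16 — none is 1, so 3 is a primitive root.
The smallest primitive root modulo 17 is 3.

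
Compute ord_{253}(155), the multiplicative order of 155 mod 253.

ord(155) | φ(253) = φ(11·23) = (11−1)·(23−1) = 10·22 = 220 = 2^2 · 5 · 11.
Divisors of 220: 1, 2, 4, 5, 10, 11, 20, 22, 44, 55, 110, 220.
Test each divisor d:
155^1 ≡ 155 (mod 253)
155^2 ≡ 243 (mod 253)
155^4 ≡ 100 (mod 253)
155^5 ≡ 67 (mod 253)
155^10 ≡ 188 (mod 253)
155^11 ≡ 45 (mod 253)
155^20 ≡ 177 (mod 253)
155^22 ≡ 1 (mod 253) ✓
Therefore the multiplicative order of 155 modulo 253 is 22.

22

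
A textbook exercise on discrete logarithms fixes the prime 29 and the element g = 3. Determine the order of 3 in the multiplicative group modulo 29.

By Lagrange's theorem, ord_29(3) divides φ(29) = 29 − 1 = 28 = 2^2 · 7.
Divisors of 28: 1, 2, 4, 7, 14, 28.
Compute 3^d (mod 29) for the divisors d until we hit 1:
3^1 ≡ 3
3^2 ≡ 9
3^4 ≡ 23
3^7 ≡ 12
3^14 ≡ 28
3^28 ≡ 1
Therefore the multiplicative order of 3 modulo 29 is 28.

28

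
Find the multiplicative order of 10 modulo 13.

6

By Lagrange's theorem, ord_13(10) divides φ(13) = 13 − 1 = 12 = 2^2 · 3.
Divisors of 12: 1, 2, 3, 4, 6, 12.
Test each divisor d:
10^1 ≡ 10
10^2 ≡ 9
10^3 ≡ 12
10^4 ≡ 3
10^6 ≡ 1
Hence ord(10) = 6.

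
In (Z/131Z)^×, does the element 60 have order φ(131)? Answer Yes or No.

No

φ(131) = 131 − 1 = 130 = 2 · 5 · 13.
Test 60^(130/q) mod 131 for each prime factor q of 130:
60^65 ≡ 1 (mod 131)  [q = 2: ≡ 1 ✗]
60^26 ≡ 1 (mod 131)  [q = 5: ≡ 1 ✗]
60^10 ≡ 62 (mod 131)  [q = 13: ≢ 1 ✓]
The check at q = 2 fails, so 60 generates a proper subgroup.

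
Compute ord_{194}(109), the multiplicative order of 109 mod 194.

16

By Lagrange's theorem, ord_194(109) divides φ(194) = φ(2)·φ(97) = 1·96 = 96 = 2^5 · 3.
Divisors of 96: 1, 2, 3, 4, 6, 8, 12, 16, 24, 32, 48, 96.
Check 109^d mod 194 for each divisor in increasing order:
109^1 ≡ 109 (mod 194)
109^2 ≡ 47 (mod 194)
109^3 ≡ 79 (mod 194)
109^4 ≡ 75 (mod 194)
109^6 ≡ 33 (mod 194)
109^8 ≡ 193 (mod 194)
109^12 ≡ 119 (mod 194)
109^16 ≡ 1 (mod 194) ✓
Therefore the multiplicative order of 109 modulo 194 is 16.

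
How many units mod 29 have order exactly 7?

6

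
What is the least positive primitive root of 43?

φ(43) = 43 − 1 = 42 = 2 · 3 · 7.
Test candidates g = 2, 3, … against the prime factors q ∈ {2, 3, 7} of φ(43): g is a generator iff g^(42/q) ≢ 1 for every such q.
g = 2: 2^21 ≡ 42; 2^14 ≡ 1 — hits 1, so not a primitive root.
g = 3: 3^21 ≡ 42; 3^14 ≡ 36; 3^6 ≡ 41 — none is 1, so 3 is a primitive root.
The smallest primitive root modulo 43 is 3.

3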